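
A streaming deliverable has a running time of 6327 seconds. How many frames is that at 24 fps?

151848 frames

Frames = 6327 × 24 = 151848.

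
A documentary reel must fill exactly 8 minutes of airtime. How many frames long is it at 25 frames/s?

12000 frames

8 min = 480 s.
Frames = 480 × 25 = 12000.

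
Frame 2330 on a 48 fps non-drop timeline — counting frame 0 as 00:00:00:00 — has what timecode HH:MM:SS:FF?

2330 ÷ 48 = 48 full seconds, remainder 26 frames.
48 s = 0 h 0 min 48 s.
Timecode: 00:00:48:26.

00:00:48:26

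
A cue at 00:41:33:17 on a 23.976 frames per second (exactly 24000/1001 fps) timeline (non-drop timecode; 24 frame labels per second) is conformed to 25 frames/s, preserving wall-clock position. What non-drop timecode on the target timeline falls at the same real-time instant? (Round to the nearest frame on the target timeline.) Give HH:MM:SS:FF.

Source frame index: (0×3600 + 41×60 + 33) × 24 + 17 = 59849.
Real time: 59849 / (24000/1001) = 59908849/24000 s.
Target frame: (59908849/24000) × (25) = 59908849/960 ≈ 62405.051 → 62405.
At 25 labels/s: frame 62405 → 00:41:36:05.

00:41:36:05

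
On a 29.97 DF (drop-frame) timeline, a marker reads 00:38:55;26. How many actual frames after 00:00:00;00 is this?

70006

As if non-drop at 30 labels/s: (0 × 3600 + 38 × 60 + 55) × 30 + 26 = 70076.
Minute boundaries passed: 38; those not divisible by 10: 38 − 3 = 35; dropped labels = 2 × 35 = 70.
Actual frame index = 70076 − 70 = 70006.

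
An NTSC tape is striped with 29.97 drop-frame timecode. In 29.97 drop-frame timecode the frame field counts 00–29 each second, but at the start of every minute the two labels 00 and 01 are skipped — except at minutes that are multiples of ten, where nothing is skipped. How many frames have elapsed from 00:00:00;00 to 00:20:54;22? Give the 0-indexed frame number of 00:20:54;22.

Complete 10-minute blocks: 2, each 17982 frames → 35964.
Remaining 0 whole minutes in the current block: 0 frames.
Within the current minute: 54 × 30 + 22 = 1642. Total = 35964 + 0 + 1642 = 37606.

37606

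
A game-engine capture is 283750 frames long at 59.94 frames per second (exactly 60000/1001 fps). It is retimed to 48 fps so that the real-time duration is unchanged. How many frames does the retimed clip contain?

227227 frames

Target frames = source frames × (target rate / source rate) = 283750 × (48)/(60000/1001) = 283750 × 1001/1250 = 227227.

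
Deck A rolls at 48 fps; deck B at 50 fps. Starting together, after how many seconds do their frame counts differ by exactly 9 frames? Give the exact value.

4.5 seconds

The gap grows by |50 − 48| = 2 frames per second.
Time for a 9-frame gap: 9 ÷ (2) = 4.5 s.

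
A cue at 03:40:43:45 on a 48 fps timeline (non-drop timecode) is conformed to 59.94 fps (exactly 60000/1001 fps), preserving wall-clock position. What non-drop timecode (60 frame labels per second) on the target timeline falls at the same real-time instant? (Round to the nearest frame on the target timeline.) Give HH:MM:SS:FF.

Source frame index: (3×3600 + 40×60 + 43) × 48 + 45 = 635709.
Real time: 635709 / (48) = 211903/16 s.
Target frame: (211903/16) × (60000/1001) = 794636250/1001 ≈ 793842.408 → 793842.
At 60 labels/s: frame 793842 → 03:40:30:42.

03:40:30:42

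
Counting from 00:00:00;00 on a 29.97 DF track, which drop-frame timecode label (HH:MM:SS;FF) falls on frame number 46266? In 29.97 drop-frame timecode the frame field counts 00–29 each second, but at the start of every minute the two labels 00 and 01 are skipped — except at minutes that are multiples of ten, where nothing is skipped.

00:25:43;22

Each 10-minute DF block holds 10 × 60 × 30 − 9 × 2 = 17982 frames. 46266 ÷ 17982 → 2 full blocks, remainder 10302.
Within the partial block the first minute is 1800 frames and each further minute 1798, so 5 further minute boundaries passed. Total skipped labels = 18 × 2 + 2 × 5 = 46.
Non-drop label index = 46266 + 46 = 46312; at 30 labels/s that is 00:25:43:22, i.e. DF 00:25:43;22.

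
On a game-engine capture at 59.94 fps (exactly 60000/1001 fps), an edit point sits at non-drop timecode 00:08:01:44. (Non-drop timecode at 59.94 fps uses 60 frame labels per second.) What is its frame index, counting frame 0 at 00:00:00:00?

frame 28904

Total seconds to the label: (0 × 3600 + 8 × 60 + 1) = 481.
Frame index = 481 × 60 + 44 = 28904.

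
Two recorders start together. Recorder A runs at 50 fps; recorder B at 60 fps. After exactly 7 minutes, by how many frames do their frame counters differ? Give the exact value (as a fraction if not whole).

7 min = 420 s.
A emits 50 × 420 = 21000 frames; B emits 60 × 420 = 25200.
Difference = 4200 frames; B is ahead of A.

4200 frames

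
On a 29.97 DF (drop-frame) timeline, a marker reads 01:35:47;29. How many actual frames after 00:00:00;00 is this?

172267

Complete 10-minute blocks: 9, each 17982 frames → 161838.
Remaining 5 whole minutes in the current block: 1800 + 4 × 1798 = 8992 frames.
Within the current minute: 47 × 30 + 29 − 2 = 1437 (labels ;00/;01 skipped at this minute). Total = 161838 + 8992 + 1437 = 172267.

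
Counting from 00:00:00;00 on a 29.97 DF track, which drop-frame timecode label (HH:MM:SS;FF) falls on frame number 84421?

00:46:56;25

Each 10-minute DF block holds 10 × 60 × 30 − 9 × 2 = 17982 frames. 84421 ÷ 17982 → 4 full blocks, remainder 12493.
Within the partial block the first minute is 1800 frames and each further minute 1798, so 6 further minute boundaries passed. Total skipped labels = 18 × 4 + 2 × 6 = 84.
Non-drop label index = 84421 + 84 = 84505; at 30 labels/s that is 00:46:56:25, i.e. DF 00:46:56;25.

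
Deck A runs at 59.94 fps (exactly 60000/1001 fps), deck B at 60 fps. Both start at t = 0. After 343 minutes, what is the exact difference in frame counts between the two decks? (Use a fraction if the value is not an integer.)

343 min = 20580 s.
A emits 60000/1001 × 20580 = 176400000/143 frames; B emits 60 × 20580 = 1234800.
Difference = 176400/143 frames (≈ 1233.5664); B is ahead of A.

176400/143 frames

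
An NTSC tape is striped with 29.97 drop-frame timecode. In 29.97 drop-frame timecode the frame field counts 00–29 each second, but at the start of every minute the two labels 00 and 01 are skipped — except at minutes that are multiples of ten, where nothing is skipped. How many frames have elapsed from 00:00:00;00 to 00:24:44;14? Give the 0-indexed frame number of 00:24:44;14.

Complete 10-minute blocks: 2, each 17982 frames → 35964.
Remaining 4 whole minutes in the current block: 1800 + 3 × 1798 = 7194 frames.
Within the current minute: 44 × 30 + 14 − 2 = 1332 (labels ;00/;01 skipped at this minute). Total = 35964 + 7194 + 1332 = 44490.

44490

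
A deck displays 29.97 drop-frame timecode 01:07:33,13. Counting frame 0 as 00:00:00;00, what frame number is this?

121481

Complete 10-minute blocks: 6, each 17982 frames → 107892.
Remaining 7 whole minutes in the current block: 1800 + 6 × 1798 = 12588 frames.
Within the current minute: 33 × 30 + 13 − 2 = 1001 (labels ;00/;01 skipped at this minute). Total = 107892 + 12588 + 1001 = 121481.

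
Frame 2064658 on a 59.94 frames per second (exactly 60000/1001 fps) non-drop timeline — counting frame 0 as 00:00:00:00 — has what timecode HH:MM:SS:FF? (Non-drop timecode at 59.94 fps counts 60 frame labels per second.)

2064658 ÷ 60 = 34410 full seconds, remainder 58 frames.
34410 s = 9 h 33 min 30 s.
Timecode: 09:33:30:58.

09:33:30:58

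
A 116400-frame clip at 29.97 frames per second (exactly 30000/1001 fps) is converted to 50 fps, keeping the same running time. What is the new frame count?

194194 frames

Target frames = source frames × (target rate / source rate) = 116400 × (50)/(30000/1001) = 116400 × 1001/600 = 194194.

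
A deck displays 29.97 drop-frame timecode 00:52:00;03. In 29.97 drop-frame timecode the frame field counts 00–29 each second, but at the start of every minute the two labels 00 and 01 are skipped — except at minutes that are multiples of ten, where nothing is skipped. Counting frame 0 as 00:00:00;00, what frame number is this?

As if non-drop at 30 labels/s: (0 × 3600 + 52 × 60 + 0) × 30 + 3 = 93603.
Minute boundaries passed: 52; those not divisible by 10: 52 − 5 = 47; dropped labels = 2 × 47 = 94.
Actual frame index = 93603 − 94 = 93509.

93509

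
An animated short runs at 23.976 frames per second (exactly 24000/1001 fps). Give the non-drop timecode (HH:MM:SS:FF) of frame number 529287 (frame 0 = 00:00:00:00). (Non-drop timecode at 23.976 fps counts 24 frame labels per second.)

06:07:33:15

529287 ÷ 24 = 22053 full seconds, remainder 15 frames.
22053 s = 6 h 7 min 33 s.
Timecode: 06:07:33:15.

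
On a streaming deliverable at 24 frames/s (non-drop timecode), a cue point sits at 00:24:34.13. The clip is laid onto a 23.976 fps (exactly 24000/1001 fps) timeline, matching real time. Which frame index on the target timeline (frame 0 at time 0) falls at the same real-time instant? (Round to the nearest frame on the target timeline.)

Source frame index: (0×3600 + 24×60 + 34) × 24 + 13 = 35389.
Real time: 35389 / (24) = 35389/24 s.
Target frame: (35389/24) × (24000/1001) = 35389000/1001 ≈ 35353.646 → 35354.

frame 35354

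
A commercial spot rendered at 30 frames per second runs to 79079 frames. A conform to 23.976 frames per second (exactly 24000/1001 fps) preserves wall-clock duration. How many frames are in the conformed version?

63200 frames

Target frames = source frames × (target rate / source rate) = 79079 × (24000/1001)/(30) = 79079 × 800/1001 = 63200.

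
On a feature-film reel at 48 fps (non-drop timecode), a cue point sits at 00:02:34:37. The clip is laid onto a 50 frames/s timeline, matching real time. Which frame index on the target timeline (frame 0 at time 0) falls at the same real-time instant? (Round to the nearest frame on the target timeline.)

Source frame index: (0×3600 + 2×60 + 34) × 48 + 37 = 7429.
Real time: 7429 / (48) = 7429/48 s.
Target frame: (7429/48) × (50) = 185725/24 ≈ 7738.542 → 7739.

frame 7739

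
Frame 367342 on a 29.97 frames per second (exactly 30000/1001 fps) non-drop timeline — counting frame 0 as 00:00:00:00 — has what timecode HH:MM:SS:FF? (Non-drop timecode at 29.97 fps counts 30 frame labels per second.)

03:24:04:22

367342 ÷ 30 = 12244 full seconds, remainder 22 frames.
12244 s = 3 h 24 min 4 s.
Timecode: 03:24:04:22.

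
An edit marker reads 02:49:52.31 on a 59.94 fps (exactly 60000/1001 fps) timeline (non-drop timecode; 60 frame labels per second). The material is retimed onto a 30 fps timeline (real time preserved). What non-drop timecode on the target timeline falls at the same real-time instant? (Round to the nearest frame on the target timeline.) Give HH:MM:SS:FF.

Source frame index: (2×3600 + 49×60 + 52) × 60 + 31 = 611551.
Real time: 611551 / (60000/1001) = 612162551/60000 s.
Target frame: (612162551/60000) × (30) = 612162551/2000 ≈ 306081.275 → 306081.
At 30 labels/s: frame 306081 → 02:50:02:21.

02:50:02:21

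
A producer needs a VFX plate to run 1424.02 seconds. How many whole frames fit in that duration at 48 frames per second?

Frames = 1424.02 × 48 = 1708824/25 ≈ 68352.9600.
Complete frames: 68352.

68352 frames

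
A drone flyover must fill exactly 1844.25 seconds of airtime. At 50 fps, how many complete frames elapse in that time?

92212 frames

Frames = 1844.25 × 50 = 184425/2 ≈ 92212.5000.
Complete frames: 92212.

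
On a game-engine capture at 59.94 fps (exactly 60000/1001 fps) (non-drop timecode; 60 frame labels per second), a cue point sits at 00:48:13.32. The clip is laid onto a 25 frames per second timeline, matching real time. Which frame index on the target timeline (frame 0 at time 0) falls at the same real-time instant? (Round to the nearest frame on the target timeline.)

frame 72411

Source frame index: (0×3600 + 48×60 + 13) × 60 + 32 = 173612.
Real time: 173612 / (60000/1001) = 43446403/15000 s.
Target frame: (43446403/15000) × (25) = 43446403/600 ≈ 72410.672 → 72411.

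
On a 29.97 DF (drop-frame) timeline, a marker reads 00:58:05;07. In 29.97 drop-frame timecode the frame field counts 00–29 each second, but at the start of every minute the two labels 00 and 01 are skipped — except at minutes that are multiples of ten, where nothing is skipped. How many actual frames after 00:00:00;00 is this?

104451

As if non-drop at 30 labels/s: (0 × 3600 + 58 × 60 + 5) × 30 + 7 = 104557.
Minute boundaries passed: 58; those not divisible by 10: 58 − 5 = 53; dropped labels = 2 × 53 = 106.
Actual frame index = 104557 − 106 = 104451.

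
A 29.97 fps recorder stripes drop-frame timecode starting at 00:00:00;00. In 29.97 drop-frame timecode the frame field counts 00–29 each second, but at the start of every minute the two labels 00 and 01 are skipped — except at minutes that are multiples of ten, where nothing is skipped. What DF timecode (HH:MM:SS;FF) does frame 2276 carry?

00:01:15;28

Ten DF minutes hold 17982 frames, so frame 2276 lies in block 0 (frames 0–17981) with 2276 frames into that block.
The block's first minute is 1800 frames and the rest 1798 each; 2276 frames reaches minute 1, so 0 × 18 + 1 × 2 = 2 labels have been skipped so far.
Adding those back, label number 2276 + 2 = 2278 at 30 labels/s is 75 s + 28 f = 0 h 1 min 15 s frame 28, i.e. 00:01:15;28.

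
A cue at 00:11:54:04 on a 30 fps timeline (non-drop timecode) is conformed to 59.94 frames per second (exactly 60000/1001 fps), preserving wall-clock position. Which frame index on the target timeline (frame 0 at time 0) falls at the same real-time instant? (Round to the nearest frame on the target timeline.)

frame 42805

Source frame index: (0×3600 + 11×60 + 54) × 30 + 4 = 21424.
Real time: 21424 / (30) = 10712/15 s.
Target frame: (10712/15) × (60000/1001) = 3296000/77 ≈ 42805.195 → 42805.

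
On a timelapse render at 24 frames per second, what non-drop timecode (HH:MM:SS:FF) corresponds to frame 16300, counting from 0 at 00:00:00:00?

16300 ÷ 24 = 679 full seconds, remainder 4 frames.
679 s = 0 h 11 min 19 s.
Timecode: 00:11:19:04.

00:11:19:04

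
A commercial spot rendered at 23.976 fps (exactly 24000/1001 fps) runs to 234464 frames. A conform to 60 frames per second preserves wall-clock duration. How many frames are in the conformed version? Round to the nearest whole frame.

Frames at target rate = 234464 × (60) / (24000/1001) = 14668654/25 ≈ 586746.160.
Nearest whole frame: 586746.

586746 frames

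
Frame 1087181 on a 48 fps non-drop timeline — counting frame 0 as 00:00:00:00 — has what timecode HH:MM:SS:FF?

06:17:29:29

1087181 ÷ 48 = 22649 full seconds, remainder 29 frames.
22649 s = 6 h 17 min 29 s.
Timecode: 06:17:29:29.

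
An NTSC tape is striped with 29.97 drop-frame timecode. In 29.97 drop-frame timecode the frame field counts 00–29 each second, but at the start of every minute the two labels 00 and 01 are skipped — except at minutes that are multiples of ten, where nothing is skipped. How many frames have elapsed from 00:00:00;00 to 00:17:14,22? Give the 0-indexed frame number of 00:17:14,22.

31010

As if non-drop at 30 labels/s: (0 × 3600 + 17 × 60 + 14) × 30 + 22 = 31042.
Minute boundaries passed: 17; those not divisible by 10: 17 − 1 = 16; dropped labels = 2 × 16 = 32.
Actual frame index = 31042 − 32 = 31010.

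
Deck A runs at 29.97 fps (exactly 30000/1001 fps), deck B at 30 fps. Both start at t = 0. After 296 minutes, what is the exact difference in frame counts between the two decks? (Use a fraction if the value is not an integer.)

296 min = 17760 s.
A emits 30000/1001 × 17760 = 532800000/1001 frames; B emits 30 × 17760 = 532800.
Difference = 532800/1001 frames (≈ 532.2677); B is ahead of A.

532800/1001 frames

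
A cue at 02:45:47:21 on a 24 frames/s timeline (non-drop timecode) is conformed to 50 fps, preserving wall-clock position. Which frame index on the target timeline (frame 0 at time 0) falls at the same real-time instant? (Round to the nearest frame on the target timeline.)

frame 497394

Source frame index: (2×3600 + 45×60 + 47) × 24 + 21 = 238749.
Real time: 238749 / (24) = 79583/8 s.
Target frame: (79583/8) × (50) = 1989575/4 ≈ 497393.750 → 497394.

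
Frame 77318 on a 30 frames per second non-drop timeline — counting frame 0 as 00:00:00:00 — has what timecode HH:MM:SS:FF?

77318 ÷ 30 = 2577 full seconds, remainder 8 frames.
2577 s = 0 h 42 min 57 s.
Timecode: 00:42:57:08.

00:42:57:08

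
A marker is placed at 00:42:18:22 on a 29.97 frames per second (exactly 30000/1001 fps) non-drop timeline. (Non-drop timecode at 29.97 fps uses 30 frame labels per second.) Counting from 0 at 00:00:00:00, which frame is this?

Total seconds to the label: (0 × 3600 + 42 × 60 + 18) = 2538.
Frame index = 2538 × 30 + 22 = 76162.

frame 76162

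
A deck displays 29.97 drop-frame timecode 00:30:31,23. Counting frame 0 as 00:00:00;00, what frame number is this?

Complete 10-minute blocks: 3, each 17982 frames → 53946.
Remaining 0 whole minutes in the current block: 0 frames.
Within the current minute: 31 × 30 + 23 = 953. Total = 53946 + 0 + 953 = 54899.

54899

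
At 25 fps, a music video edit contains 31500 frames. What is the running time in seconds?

Running time = 31500 / (25) = 1260 s.

1260 seconds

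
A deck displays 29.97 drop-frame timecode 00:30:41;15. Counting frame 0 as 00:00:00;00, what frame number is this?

55191

As if non-drop at 30 labels/s: (0 × 3600 + 30 × 60 + 41) × 30 + 15 = 55245.
Minute boundaries passed: 30; those not divisible by 10: 30 − 3 = 27; dropped labels = 2 × 27 = 54.
Actual frame index = 55245 − 54 = 55191.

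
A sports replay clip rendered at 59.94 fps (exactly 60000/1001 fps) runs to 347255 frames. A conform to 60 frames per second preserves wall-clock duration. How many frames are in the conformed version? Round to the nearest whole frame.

347602 frames

Frames at target rate = 347255 × (60) / (60000/1001) = 69520451/200 ≈ 347602.255.
Nearest whole frame: 347602.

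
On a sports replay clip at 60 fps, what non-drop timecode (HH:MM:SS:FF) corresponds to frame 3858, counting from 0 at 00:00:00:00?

00:01:04:18

3858 ÷ 60 = 64 full seconds, remainder 18 frames.
64 s = 0 h 1 min 4 s.
Timecode: 00:01:04:18.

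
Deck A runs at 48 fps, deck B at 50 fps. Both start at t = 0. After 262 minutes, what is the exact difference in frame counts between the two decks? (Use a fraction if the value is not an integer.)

262 min = 15720 s.
A emits 48 × 15720 = 754560 frames; B emits 50 × 15720 = 786000.
Difference = 31440 frames; B is ahead of A.

31440 frames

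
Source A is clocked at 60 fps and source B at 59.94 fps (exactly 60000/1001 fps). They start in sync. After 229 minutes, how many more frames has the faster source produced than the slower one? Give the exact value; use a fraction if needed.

229 min = 13740 s.
A emits 60 × 13740 = 824400 frames; B emits 60000/1001 × 13740 = 824400000/1001.
Difference = 824400/1001 frames (≈ 823.5764); B is behind A.

824400/1001 frames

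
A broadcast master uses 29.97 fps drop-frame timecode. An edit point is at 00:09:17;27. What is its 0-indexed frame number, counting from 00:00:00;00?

Complete 10-minute blocks: 0, each 17982 frames → 0.
Remaining 9 whole minutes in the current block: 1800 + 8 × 1798 = 16184 frames.
Within the current minute: 17 × 30 + 27 − 2 = 535 (labels ;00/;01 skipped at this minute). Total = 0 + 16184 + 535 = 16719.

16719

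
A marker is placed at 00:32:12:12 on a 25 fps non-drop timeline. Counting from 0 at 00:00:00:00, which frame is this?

Total seconds to the label: (0 × 3600 + 32 × 60 + 12) = 1932.
Frame index = 1932 × 25 + 12 = 48312.

48312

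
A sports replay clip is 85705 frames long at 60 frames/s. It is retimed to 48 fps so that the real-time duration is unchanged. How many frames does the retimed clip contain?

68564 frames

Target frames = source frames × (target rate / source rate) = 85705 × (48)/(60) = 85705 × 4/5 = 68564.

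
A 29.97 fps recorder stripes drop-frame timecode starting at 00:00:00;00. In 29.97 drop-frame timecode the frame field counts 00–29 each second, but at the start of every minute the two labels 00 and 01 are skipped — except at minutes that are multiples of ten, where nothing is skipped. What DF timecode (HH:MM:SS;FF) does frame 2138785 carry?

19:49:24;07

Each 10-minute DF block holds 10 × 60 × 30 − 9 × 2 = 17982 frames. 2138785 ÷ 17982 → 118 full blocks, remainder 16909.
Within the partial block the first minute is 1800 frames and each further minute 1798, so 9 further minute boundaries passed. Total skipped labels = 18 × 118 + 2 × 9 = 2142.
Non-drop label index = 2138785 + 2142 = 2140927; at 30 labels/s that is 19:49:24:07, i.e. DF 19:49:24;07.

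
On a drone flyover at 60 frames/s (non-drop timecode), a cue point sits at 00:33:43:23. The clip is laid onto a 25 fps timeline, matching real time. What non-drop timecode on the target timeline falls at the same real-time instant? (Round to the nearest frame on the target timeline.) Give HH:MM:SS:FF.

00:33:43:10

Source frame index: (0×3600 + 33×60 + 43) × 60 + 23 = 121403.
Real time: 121403 / (60) = 121403/60 s.
Target frame: (121403/60) × (25) = 607015/12 ≈ 50584.583 → 50585.
At 25 labels/s: frame 50585 → 00:33:43:10.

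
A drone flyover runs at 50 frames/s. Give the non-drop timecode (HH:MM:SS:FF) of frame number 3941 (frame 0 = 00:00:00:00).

00:01:18:41

3941 ÷ 50 = 78 full seconds, remainder 41 frames.
78 s = 0 h 1 min 18 s.
Timecode: 00:01:18:41.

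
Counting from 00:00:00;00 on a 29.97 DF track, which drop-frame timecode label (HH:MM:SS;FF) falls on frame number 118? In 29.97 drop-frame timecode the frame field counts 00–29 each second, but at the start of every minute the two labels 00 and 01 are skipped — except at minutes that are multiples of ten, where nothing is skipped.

Each 10-minute DF block holds 10 × 60 × 30 − 9 × 2 = 17982 frames. 118 ÷ 17982 → 0 full blocks, remainder 118.
Within the partial block the first minute is 1800 frames and each further minute 1798, so 0 further minute boundaries passed. Total skipped labels = 18 × 0 + 2 × 0 = 0.
Non-drop label index = 118 + 0 = 118; at 30 labels/s that is 00:00:03:28, i.e. DF 00:00:03;28.

00:00:03;28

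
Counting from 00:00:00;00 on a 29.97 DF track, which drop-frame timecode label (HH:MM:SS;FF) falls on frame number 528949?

Ten DF minutes hold 17982 frames, so frame 528949 lies in block 29 (frames 521478–539459) with 7471 frames into that block.
The block's first minute is 1800 frames and the rest 1798 each; 7471 frames reaches minute 4, so 29 × 18 + 4 × 2 = 530 labels have been skipped so far.
Adding those back, label number 528949 + 530 = 529479 at 30 labels/s is 17649 s + 9 f = 4 h 54 min 9 s frame 9, i.e. 04:54:09;09.

04:54:09;09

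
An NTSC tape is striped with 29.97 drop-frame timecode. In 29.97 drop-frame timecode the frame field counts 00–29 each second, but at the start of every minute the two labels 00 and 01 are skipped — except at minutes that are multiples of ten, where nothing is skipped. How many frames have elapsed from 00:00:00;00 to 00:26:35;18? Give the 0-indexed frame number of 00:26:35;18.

47820

Complete 10-minute blocks: 2, each 17982 frames → 35964.
Remaining 6 whole minutes in the current block: 1800 + 5 × 1798 = 10790 frames.
Within the current minute: 35 × 30 + 18 − 2 = 1066 (labels ;00/;01 skipped at this minute). Total = 35964 + 10790 + 1066 = 47820.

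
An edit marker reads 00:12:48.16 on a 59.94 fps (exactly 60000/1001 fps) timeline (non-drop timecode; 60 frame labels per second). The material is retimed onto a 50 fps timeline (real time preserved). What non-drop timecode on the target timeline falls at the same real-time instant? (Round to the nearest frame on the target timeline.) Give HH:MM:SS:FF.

00:12:49:02

Source frame index: (0×3600 + 12×60 + 48) × 60 + 16 = 46096.
Real time: 46096 / (60000/1001) = 2883881/3750 s.
Target frame: (2883881/3750) × (50) = 2883881/75 ≈ 38451.747 → 38452.
At 50 labels/s: frame 38452 → 00:12:49:02.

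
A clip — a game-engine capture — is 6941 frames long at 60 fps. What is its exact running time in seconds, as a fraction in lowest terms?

6941/60 seconds

Running time = 6941 ÷ (60) = 6941 × 1/60 = 6941/60 s.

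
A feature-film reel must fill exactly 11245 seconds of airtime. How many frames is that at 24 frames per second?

Frames = 11245 × 24 = 269880.

269880 frames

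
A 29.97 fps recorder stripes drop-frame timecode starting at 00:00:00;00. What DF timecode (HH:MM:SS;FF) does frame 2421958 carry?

Each 10-minute DF block holds 10 × 60 × 30 − 9 × 2 = 17982 frames. 2421958 ÷ 17982 → 134 full blocks, remainder 12370.
Within the partial block the first minute is 1800 frames and each further minute 1798, so 6 further minute boundaries passed. Total skipped labels = 18 × 134 + 2 × 6 = 2424.
Non-drop label index = 2421958 + 2424 = 2424382; at 30 labels/s that is 22:26:52:22, i.e. DF 22:26:52;22.

22:26:52;22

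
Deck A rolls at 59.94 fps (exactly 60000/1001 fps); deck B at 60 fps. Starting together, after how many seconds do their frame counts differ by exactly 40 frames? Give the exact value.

The gap grows by |60 − 60000/1001| = 60/1001 frames per second.
Time for a 40-frame gap: 40 ÷ (60/1001) = 2002/3 s.

2002/3 seconds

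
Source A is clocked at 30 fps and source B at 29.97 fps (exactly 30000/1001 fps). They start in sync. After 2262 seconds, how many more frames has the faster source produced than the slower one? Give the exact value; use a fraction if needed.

A emits 30 × 2262 = 67860 frames; B emits 30000/1001 × 2262 = 5220000/77.
Difference = 5220/77 frames (≈ 67.7922); B is behind A.

5220/77 frames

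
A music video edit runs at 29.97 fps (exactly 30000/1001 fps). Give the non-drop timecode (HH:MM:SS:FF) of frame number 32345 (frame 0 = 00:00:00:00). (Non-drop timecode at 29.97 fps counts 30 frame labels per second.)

32345 ÷ 30 = 1078 full seconds, remainder 5 frames.
1078 s = 0 h 17 min 58 s.
Timecode: 00:17:58:05.

00:17:58:05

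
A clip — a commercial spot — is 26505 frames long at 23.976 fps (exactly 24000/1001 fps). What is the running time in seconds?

1105.479375 seconds

Running time = 26505 / (24000/1001) = 1105.479375 s.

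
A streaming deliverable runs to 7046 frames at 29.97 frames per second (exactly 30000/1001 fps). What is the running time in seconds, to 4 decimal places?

Running time = 7046 × 1001/30000 = 3526523/15000 s ≈ 235.1015 s.

235.1015 seconds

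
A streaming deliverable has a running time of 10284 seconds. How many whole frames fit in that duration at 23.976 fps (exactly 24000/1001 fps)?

Frames = 10284 × 24000/1001 = 246816000/1001 ≈ 246569.4306.
Complete frames: 246569.

246569 frames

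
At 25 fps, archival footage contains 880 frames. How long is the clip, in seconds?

35.2 seconds

Running time = 880 / (25) = 35.2 s.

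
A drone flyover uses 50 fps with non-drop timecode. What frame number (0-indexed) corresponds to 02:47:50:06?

503506

Total seconds to the label: (2 × 3600 + 47 × 60 + 50) = 10070.
Frame index = 10070 × 50 + 6 = 503506.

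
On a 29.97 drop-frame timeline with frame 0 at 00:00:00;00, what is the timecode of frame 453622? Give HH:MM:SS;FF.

04:12:15;26

Ten DF minutes hold 17982 frames, so frame 453622 lies in block 25 (frames 449550–467531) with 4072 frames into that block.
The block's first minute is 1800 frames and the rest 1798 each; 4072 frames reaches minute 2, so 25 × 18 + 2 × 2 = 454 labels have been skipped so far.
Adding those back, label number 453622 + 454 = 454076 at 30 labels/s is 15135 s + 26 f = 4 h 12 min 15 s frame 26, i.e. 04:12:15;26.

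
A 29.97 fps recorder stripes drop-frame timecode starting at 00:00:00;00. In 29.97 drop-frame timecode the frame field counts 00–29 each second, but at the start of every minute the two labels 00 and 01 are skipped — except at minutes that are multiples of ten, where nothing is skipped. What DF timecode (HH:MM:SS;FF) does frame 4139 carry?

Ten DF minutes hold 17982 frames, so frame 4139 lies in block 0 (frames 0–17981) with 4139 frames into that block.
The block's first minute is 1800 frames and the rest 1798 each; 4139 frames reaches minute 2, so 0 × 18 + 2 × 2 = 4 labels have been skipped so far.
Adding those back, label number 4139 + 4 = 4143 at 30 labels/s is 138 s + 3 f = 0 h 2 min 18 s frame 3, i.e. 00:02:18;03.

00:02:18;03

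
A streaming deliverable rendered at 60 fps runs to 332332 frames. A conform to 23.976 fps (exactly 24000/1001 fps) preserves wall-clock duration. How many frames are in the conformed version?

Target frames = source frames × (target rate / source rate) = 332332 × (24000/1001)/(60) = 332332 × 400/1001 = 132800.

132800 frames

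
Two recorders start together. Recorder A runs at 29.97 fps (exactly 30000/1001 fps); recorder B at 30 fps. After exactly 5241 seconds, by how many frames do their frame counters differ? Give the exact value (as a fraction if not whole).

157230/1001 frames

A emits 30000/1001 × 5241 = 157230000/1001 frames; B emits 30 × 5241 = 157230.
Difference = 157230/1001 frames (≈ 157.0729); B is ahead of A.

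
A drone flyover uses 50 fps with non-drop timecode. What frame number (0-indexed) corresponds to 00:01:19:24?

frame 3974

Total seconds to the label: (0 × 3600 + 1 × 60 + 19) = 79.
Frame index = 79 × 50 + 24 = 3974.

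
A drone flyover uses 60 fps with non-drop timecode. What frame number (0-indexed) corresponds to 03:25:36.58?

Total seconds to the label: (3 × 3600 + 25 × 60 + 36) = 12336.
Frame index = 12336 × 60 + 58 = 740218.

frame 740218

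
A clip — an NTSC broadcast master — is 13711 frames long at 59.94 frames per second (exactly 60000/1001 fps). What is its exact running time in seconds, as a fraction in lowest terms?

13724711/60000 seconds

Running time = 13711 ÷ (60000/1001) = 13711 × 1001/60000 = 13724711/60000 s.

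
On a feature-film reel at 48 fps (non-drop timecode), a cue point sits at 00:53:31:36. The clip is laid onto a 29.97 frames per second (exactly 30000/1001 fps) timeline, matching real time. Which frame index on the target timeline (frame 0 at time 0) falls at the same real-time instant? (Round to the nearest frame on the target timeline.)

frame 96256

Source frame index: (0×3600 + 53×60 + 31) × 48 + 36 = 154164.
Real time: 154164 / (48) = 12847/4 s.
Target frame: (12847/4) × (30000/1001) = 96352500/1001 ≈ 96256.244 → 96256.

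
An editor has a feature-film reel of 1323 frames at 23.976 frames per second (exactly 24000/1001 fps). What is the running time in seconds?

55.180125 seconds

Running time = 1323 / (24000/1001) = 55.180125 s.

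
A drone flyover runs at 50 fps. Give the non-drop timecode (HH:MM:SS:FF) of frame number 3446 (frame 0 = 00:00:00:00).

3446 ÷ 50 = 68 full seconds, remainder 46 frames.
68 s = 0 h 1 min 8 s.
Timecode: 00:01:08:46.

00:01:08:46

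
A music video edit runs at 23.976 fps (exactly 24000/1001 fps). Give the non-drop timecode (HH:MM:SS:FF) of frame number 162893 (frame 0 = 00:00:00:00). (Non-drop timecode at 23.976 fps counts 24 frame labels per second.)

162893 ÷ 24 = 6787 full seconds, remainder 5 frames.
6787 s = 1 h 53 min 7 s.
Timecode: 01:53:07:05.

01:53:07:05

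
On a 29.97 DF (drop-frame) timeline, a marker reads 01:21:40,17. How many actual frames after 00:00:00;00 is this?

As if non-drop at 30 labels/s: (1 × 3600 + 21 × 60 + 40) × 30 + 17 = 147017.
Minute boundaries passed: 81; those not divisible by 10: 81 − 8 = 73; dropped labels = 2 × 73 = 146.
Actual frame index = 147017 − 146 = 146871.

146871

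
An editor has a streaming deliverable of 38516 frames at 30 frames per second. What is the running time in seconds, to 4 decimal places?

Running time = 38516 × 1/30 = 19258/15 s ≈ 1283.8667 s.

1283.8667 seconds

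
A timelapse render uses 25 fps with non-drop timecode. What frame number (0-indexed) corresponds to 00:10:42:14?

Total seconds to the label: (0 × 3600 + 10 × 60 + 42) = 642.
Frame index = 642 × 25 + 14 = 16064.

frame 16064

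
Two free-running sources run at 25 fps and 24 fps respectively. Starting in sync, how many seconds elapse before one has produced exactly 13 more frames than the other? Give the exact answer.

The gap grows by |24 − 25| = 1 frame per second.
Time for a 13-frame gap: 13 ÷ (1) = 13 s.

13 seconds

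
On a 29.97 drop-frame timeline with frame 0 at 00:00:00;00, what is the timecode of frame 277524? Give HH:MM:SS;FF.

Ten DF minutes hold 17982 frames, so frame 277524 lies in block 15 (frames 269730–287711) with 7794 frames into that block.
The block's first minute is 1800 frames and the rest 1798 each; 7794 frames reaches minute 4, so 15 × 18 + 4 × 2 = 278 labels have been skipped so far.
Adding those back, label number 277524 + 278 = 277802 at 30 labels/s is 9260 s + 2 f = 2 h 34 min 20 s frame 2, i.e. 02:34:20;02.

02:34:20;02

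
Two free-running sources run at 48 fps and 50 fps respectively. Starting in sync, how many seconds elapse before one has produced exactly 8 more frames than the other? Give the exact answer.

4 seconds

The gap grows by |50 − 48| = 2 frames per second.
Time for a 8-frame gap: 8 ÷ (2) = 4 s.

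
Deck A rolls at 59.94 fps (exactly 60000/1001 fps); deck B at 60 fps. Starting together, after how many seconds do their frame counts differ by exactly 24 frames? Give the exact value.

400.4 seconds

The gap grows by |60 − 60000/1001| = 60/1001 frames per second.
Time for a 24-frame gap: 24 ÷ (60/1001) = 400.4 s.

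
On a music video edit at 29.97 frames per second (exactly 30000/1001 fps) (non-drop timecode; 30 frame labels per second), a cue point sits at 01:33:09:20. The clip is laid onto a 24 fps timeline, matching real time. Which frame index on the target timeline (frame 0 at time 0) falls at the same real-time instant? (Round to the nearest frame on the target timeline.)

frame 134286

Source frame index: (1×3600 + 33×60 + 9) × 30 + 20 = 167690.
Real time: 167690 / (30000/1001) = 16785769/3000 s.
Target frame: (16785769/3000) × (24) = 16785769/125 ≈ 134286.152 → 134286.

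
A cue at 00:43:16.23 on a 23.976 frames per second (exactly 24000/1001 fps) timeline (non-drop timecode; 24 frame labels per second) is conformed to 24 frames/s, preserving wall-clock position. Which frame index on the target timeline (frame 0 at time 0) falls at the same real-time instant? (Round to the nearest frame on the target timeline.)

frame 62389

Source frame index: (0×3600 + 43×60 + 16) × 24 + 23 = 62327.
Real time: 62327 / (24000/1001) = 62389327/24000 s.
Target frame: (62389327/24000) × (24) = 62389327/1000 ≈ 62389.327 → 62389.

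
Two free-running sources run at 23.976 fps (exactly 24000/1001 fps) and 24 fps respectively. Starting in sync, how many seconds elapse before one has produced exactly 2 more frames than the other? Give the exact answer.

The gap grows by |24 − 24000/1001| = 24/1001 frames per second.
Time for a 2-frame gap: 2 ÷ (24/1001) = 1001/12 s.

1001/12 seconds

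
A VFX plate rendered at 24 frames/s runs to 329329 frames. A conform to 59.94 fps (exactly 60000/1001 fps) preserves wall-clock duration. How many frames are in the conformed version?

Target frames = source frames × (target rate / source rate) = 329329 × (60000/1001)/(24) = 329329 × 2500/1001 = 822500.

822500 frames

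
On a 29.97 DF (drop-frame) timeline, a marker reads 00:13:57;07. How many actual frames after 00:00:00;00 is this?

Complete 10-minute blocks: 1, each 17982 frames → 17982.
Remaining 3 whole minutes in the current block: 1800 + 2 × 1798 = 5396 frames.
Within the current minute: 57 × 30 + 7 − 2 = 1715 (labels ;00/;01 skipped at this minute). Total = 17982 + 5396 + 1715 = 25093.

25093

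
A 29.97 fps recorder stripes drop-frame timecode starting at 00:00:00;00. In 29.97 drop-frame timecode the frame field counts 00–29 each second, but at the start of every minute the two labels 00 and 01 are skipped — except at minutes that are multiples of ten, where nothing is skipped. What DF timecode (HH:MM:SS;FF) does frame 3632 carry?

Each 10-minute DF block holds 10 × 60 × 30 − 9 × 2 = 17982 frames. 3632 ÷ 17982 → 0 full blocks, remainder 3632.
Within the partial block the first minute is 1800 frames and each further minute 1798, so 2 further minute boundaries passed. Total skipped labels = 18 × 0 + 2 × 2 = 4.
Non-drop label index = 3632 + 4 = 3636; at 30 labels/s that is 00:02:01:06, i.e. DF 00:02:01;06.

00:02:01;06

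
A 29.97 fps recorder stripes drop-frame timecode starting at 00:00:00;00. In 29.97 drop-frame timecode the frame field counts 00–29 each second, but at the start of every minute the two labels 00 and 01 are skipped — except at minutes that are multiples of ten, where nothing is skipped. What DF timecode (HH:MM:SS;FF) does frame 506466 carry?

04:41:39;02

Ten DF minutes hold 17982 frames, so frame 506466 lies in block 28 (frames 503496–521477) with 2970 frames into that block.
The block's first minute is 1800 frames and the rest 1798 each; 2970 frames reaches minute 1, so 28 × 18 + 1 × 2 = 506 labels have been skipped so far.
Adding those back, label number 506466 + 506 = 506972 at 30 labels/s is 16899 s + 2 f = 4 h 41 min 39 s frame 2, i.e. 04:41:39;02.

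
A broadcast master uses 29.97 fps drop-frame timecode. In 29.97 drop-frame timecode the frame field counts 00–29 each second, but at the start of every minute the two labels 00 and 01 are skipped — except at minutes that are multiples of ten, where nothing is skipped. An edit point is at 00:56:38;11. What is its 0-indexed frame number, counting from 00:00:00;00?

Complete 10-minute blocks: 5, each 17982 frames → 89910.
Remaining 6 whole minutes in the current block: 1800 + 5 × 1798 = 10790 frames.
Within the current minute: 38 × 30 + 11 − 2 = 1149 (labels ;00/;01 skipped at this minute). Total = 89910 + 10790 + 1149 = 101849.

101849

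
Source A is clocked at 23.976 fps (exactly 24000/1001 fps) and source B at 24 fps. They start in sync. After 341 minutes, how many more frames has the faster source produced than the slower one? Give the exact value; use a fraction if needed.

44640/91 frames

341 min = 20460 s.
A emits 24000/1001 × 20460 = 44640000/91 frames; B emits 24 × 20460 = 491040.
Difference = 44640/91 frames (≈ 490.5495); B is ahead of A.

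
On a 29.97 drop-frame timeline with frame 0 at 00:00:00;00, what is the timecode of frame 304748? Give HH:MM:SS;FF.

Each 10-minute DF block holds 10 × 60 × 30 − 9 × 2 = 17982 frames. 304748 ÷ 17982 → 16 full blocks, remainder 17036.
Within the partial block the first minute is 1800 frames and each further minute 1798, so 9 further minute boundaries passed. Total skipped labels = 18 × 16 + 2 × 9 = 306.
Non-drop label index = 304748 + 306 = 305054; at 30 labels/s that is 02:49:28:14, i.e. DF 02:49:28;14.

02:49:28;14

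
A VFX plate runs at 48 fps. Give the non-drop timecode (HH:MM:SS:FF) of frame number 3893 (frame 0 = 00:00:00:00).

3893 ÷ 48 = 81 full seconds, remainder 5 frames.
81 s = 0 h 1 min 21 s.
Timecode: 00:01:21:05.

00:01:21:05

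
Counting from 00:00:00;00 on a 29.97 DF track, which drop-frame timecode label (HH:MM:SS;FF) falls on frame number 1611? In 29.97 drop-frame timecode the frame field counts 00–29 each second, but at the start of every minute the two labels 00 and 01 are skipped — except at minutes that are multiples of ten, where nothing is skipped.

00:00:53;21

Ten DF minutes hold 17982 frames, so frame 1611 lies in block 0 (frames 0–17981) with 1611 frames into that block.
The block's first minute is 1800 frames and the rest 1798 each; 1611 frames reaches minute 0, so 0 × 18 + 0 × 2 = 0 labels have been skipped so far.
Adding those back, label number 1611 + 0 = 1611 at 30 labels/s is 53 s + 21 f = 0 h 0 min 53 s frame 21, i.e. 00:00:53;21.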